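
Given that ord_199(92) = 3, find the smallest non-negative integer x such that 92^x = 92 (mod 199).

Successive powers of 92 modulo 199:
  92^0=1  92^1=92
So 92^1 ≡ 92 (mod 199), giving x = 1.

1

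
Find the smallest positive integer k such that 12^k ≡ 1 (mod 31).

30

The order of 12 must divide p − 1 = 30 = 2 · 3 · 5.
Divisors: 1, 2, 3, 5, 6, 10, 15, 30.
Check each in increasing order: 12^1 ≡ 12;  12^2 ≡ 20;  12^3 ≡ 23;  12^5 ≡ 26;  12^6 ≡ 2;  12^10 ≡ 25;  12^15 ≡ 30;  12^30 ≡ 1.
Smallest exponent giving 1 is 30.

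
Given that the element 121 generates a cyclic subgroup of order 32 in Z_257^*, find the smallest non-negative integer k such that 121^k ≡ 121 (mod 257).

1

Successive powers of 121 modulo 257:
  121^0=1  121^1=121
So 121^1 ≡ 121 (mod 257), giving k = 1.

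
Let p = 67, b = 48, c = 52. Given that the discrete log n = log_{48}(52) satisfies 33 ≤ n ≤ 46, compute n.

Compute 48^33 mod 67 = 66, then multiply by 48 repeatedly:
  48^33=66  48^34=19  48^35=41  48^36=25  48^37=61
  48^38=47  48^39=45  48^40=16  48^41=31  48^42=14
  48^43=2  48^44=29  48^45=52
Found 52 at exponent 45.

45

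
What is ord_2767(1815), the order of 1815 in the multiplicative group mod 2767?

The order of 1815 must divide p − 1 = 2766 = 2 · 3 · 461.
Divisors: 1, 2, 3, 6, 461, 922, 1383, 2766.
Check each in increasing order: 1815^1 ≡ 1815;  1815^2 ≡ 1495;  1815^3 ≡ 1765;  1815^6 ≡ 2350;  1815^461 ≡ 1.
Smallest exponent giving 1 is 461.

461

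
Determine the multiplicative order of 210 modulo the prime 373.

62

The order of 210 must divide p − 1 = 372 = 2^2 · 3 · 31.
Divisors: 1, 2, 3, 4, 6, 12, 31, 62, 93, 124, 186, 372.
Check each in increasing order: 210^1 ≡ 210;  210^2 ≡ 86;  210^3 ≡ 156;  210^4 ≡ 309;  210^6 ≡ 91;  210^12 ≡ 75;  210^31 ≡ 372;  210^62 ≡ 1.
Smallest exponent giving 1 is 62.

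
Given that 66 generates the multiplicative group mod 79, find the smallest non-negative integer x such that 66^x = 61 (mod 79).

69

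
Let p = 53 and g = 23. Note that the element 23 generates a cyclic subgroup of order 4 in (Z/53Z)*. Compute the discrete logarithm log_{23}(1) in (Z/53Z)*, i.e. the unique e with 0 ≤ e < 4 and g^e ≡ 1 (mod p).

Successive powers of 23 modulo 53:
  23^0=1
So 23^0 ≡ 1 (mod 53), giving e = 0.

0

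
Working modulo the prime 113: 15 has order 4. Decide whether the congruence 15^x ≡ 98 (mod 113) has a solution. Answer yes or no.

yes

98 ∈ ⟨15⟩ iff 98^4 ≡ 1 (mod 113), since |⟨15⟩| = 4.
98^4 mod 113 = 1.
Since 1 = 1, 98 lies in the subgroup.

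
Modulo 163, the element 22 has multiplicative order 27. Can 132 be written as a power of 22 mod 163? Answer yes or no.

132 ∈ ⟨22⟩ iff 132^27 ≡ 1 (mod 163), since |⟨22⟩| = 27.
132^27 mod 163 = 1.
Since 1 = 1, 132 lies in the subgroup.

yes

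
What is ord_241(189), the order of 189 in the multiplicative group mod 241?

240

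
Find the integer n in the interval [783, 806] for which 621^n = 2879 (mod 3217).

Compute 621^783 mod 3217 = 2121, then multiply by 621 repeatedly:
  621^783=2121  621^784=1388  621^785=3009  621^786=2729  621^787=2567
  621^788=1692  621^789=1990  621^790=462  621^791=589  621^792=2248
  621^793=3047  621^794=591  621^795=273  621^796=2249  621^797=451
  621^798=192  621^799=203  621^800=600  621^801=2645  621^802=1875
  621^803=3038  621^804=1436  621^805=647  621^806=2879
Found 2879 at exponent 806.

806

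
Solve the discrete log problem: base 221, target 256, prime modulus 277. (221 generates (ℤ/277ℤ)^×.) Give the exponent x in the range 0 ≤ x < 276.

Baby-step giant-step with m = ceil(sqrt(276)) = 17.
Baby table (221^j mod 277 for j=0..16):
  0:1  1:221  2:89  3:2  4:165  5:178  6:4  7:53
  8:79  9:8  10:106  11:158  12:16  13:212  14:39  15:32
  16:147
Giant step factor: 221^(-17) ≡ 103 (mod 277).
Scan 256·103^i mod 277 for i = 0, 1, …:
  i=0: 256   i=1: 53
Match at i=1, j=7: x = 1·17 + 7 = 24.

24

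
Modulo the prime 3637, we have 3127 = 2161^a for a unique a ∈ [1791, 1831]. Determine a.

Compute 2161^1791 mod 3637 = 3218, then multiply by 2161 repeatedly:
  2161^1791=3218  2161^1792=154  2161^1793=1827  2161^1794=2002  2161^1795=1929
  2161^1796=567  2161^1797=3255  2161^1798=97  2161^1799=2308  2161^1800=1261
  2161^1801=908  2161^1802=1845  2161^1803=893  2161^1804=2163  2161^1805=698
  2161^1806=2660  2161^1807=1800  2161^1808=1847  2161^1809=1578  2161^1810=2189
  2161^1811=2329  2161^1812=2998  2161^1813=1181  2161^1814=2604  2161^1815=805
  2161^1816=1119  2161^1817=3191  2161^1818=3636  2161^1819=1476  2161^1820=3624
  2161^1821=1003  2161^1822=3468  2161^1823=2128  2161^1824=1440  2161^1825=2205
  2161^1826=535  2161^1827=3206  2161^1828=3318  2161^1829=1671  2161^1830=3127
Found 3127 at exponent 1830.

1830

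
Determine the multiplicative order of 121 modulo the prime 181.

45

The order of 121 must divide p − 1 = 180 = 2^2 · 3^2 · 5.
Divisors: 1, 2, 3, 4, 5, 6, 9, 10, 12, 15, 18, 20, 30, 36, 45, 60, 90, 180.
Check each in increasing order: 121^1 ≡ 121;  121^2 ≡ 161;  121^3 ≡ 114;  121^4 ≡ 38;  121^5 ≡ 73;  121^6 ≡ 145;  121^9 ≡ 59;  121^10 ≡ 80;  121^12 ≡ 29;  121^15 ≡ 48;  121^18 ≡ 42;  121^20 ≡ 65;  121^30 ≡ 132;  121^36 ≡ 135;  121^45 ≡ 1.
Smallest exponent giving 1 is 45.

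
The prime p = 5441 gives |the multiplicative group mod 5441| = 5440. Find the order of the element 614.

The order of 614 must divide p − 1 = 5440 = 2^6 · 5 · 17.
Divisors: 1, 2, 4, 5, 8, 10, 16, 17, 20, 32, 34, 40, 64, 68, 80, 85, 136, 160, 170, 272, 320, 340, 544, 680, 1088, 1360, 2720, 5440.
Check each in increasing order: 614^1 ≡ 614;  614^2 ≡ 1567;  614^4 ≡ 1598;  614^5 ≡ 1792;  614^8 ≡ 1775;  614^10 ≡ 1074;  614^16 ≡ 286;  614^17 ≡ 1492;  614^20 ≡ 5425;  614^32 ≡ 181;  614^34 ≡ 695;  614^40 ≡ 256;  614^64 ≡ 115;  614^68 ≡ 4217;  614^80 ≡ 244;  614^85 ≡ 1968;  614^136 ≡ 1901;  614^160 ≡ 5126;  614^170 ≡ 4473;  614^272 ≡ 977;  614^320 ≡ 1287;  614^340 ≡ 1172;  614^544 ≡ 2354;  614^680 ≡ 2452;  614^1088 ≡ 2378;  614^1360 ≡ 5440;  614^2720 ≡ 1.
Smallest exponent giving 1 is 2720.

2720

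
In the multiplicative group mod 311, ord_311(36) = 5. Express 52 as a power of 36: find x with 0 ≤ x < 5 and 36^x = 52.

Successive powers of 36 modulo 311:
  36^0=1  36^1=36  36^2=52
So 36^2 ≡ 52 (mod 311), giving x = 2.

2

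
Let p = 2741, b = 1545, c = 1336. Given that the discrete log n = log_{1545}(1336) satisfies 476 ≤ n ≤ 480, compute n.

478

Compute 1545^476 mod 2741 = 1786, then multiply by 1545 repeatedly:
  1545^476=1786  1545^477=1924  1545^478=1336
Found 1336 at exponent 478.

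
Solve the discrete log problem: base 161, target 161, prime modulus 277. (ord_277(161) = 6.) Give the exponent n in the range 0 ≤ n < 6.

1

Successive powers of 161 modulo 277:
  161^0=1  161^1=161
So 161^1 ≡ 161 (mod 277), giving n = 1.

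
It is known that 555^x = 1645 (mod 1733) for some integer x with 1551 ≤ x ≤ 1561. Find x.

1552

Compute 555^1551 mod 1733 = 1533, then multiply by 555 repeatedly:
  555^1551=1533  555^1552=1645
Found 1645 at exponent 1552.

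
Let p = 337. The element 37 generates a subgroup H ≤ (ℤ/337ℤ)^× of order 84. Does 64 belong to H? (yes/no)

yes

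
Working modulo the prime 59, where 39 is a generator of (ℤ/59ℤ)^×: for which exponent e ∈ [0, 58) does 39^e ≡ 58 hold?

Successive powers of 39 modulo 59:
  39^0=1  39^1=39  39^2=46  39^3=24  39^4=51  39^5=42
  39^6=45  39^7=44  39^8=5  39^9=18  39^10=53  39^11=2
  39^12=19  39^13=33  39^14=48  39^15=43  39^16=25  39^17=31
  39^18=29  39^19=10  39^20=36  39^21=47  39^22=4  39^23=38
  39^24=7  39^25=37  39^26=27  39^27=50  39^28=3  39^29=58
So 39^29 ≡ 58 (mod 59), giving e = 29.

29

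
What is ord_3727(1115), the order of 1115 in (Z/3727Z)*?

The order of 1115 must divide p − 1 = 3726 = 2 · 3^4 · 23.
Divisors: 1, 2, 3, 6, 9, 18, 23, 27, 46, 54, 69, 81, 138, 162, 207, 414, 621, 1242, 1863, 3726.
Check each in increasing order: 1115^1 ≡ 1115;  1115^2 ≡ 2134;  1115^3 ≡ 1584;  1115^6 ≡ 785;  1115^9 ≡ 2349;  1115^18 ≡ 1841;  1115^23 ≡ 1129;  1115^27 ≡ 1189;  1115^46 ≡ 7;  1115^54 ≡ 1188;  1115^69 ≡ 449;  1115^81 ≡ 3726;  1115^138 ≡ 343;  1115^162 ≡ 1.
Smallest exponent giving 1 is 162.

162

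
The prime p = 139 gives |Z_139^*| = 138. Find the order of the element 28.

69

The order of 28 must divide p − 1 = 138 = 2 · 3 · 23.
Divisors: 1, 2, 3, 6, 23, 46, 69, 138.
Check each in increasing order: 28^1 ≡ 28;  28^2 ≡ 89;  28^3 ≡ 129;  28^6 ≡ 100;  28^23 ≡ 42;  28^46 ≡ 96;  28^69 ≡ 1.
Smallest exponent giving 1 is 69.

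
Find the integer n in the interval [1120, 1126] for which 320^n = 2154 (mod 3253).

Compute 320^1120 mod 3253 = 1853, then multiply by 320 repeatedly:
  320^1120=1853  320^1121=914  320^1122=2963  320^1123=1537  320^1124=637
  320^1125=2154
Found 2154 at exponent 1125.

1125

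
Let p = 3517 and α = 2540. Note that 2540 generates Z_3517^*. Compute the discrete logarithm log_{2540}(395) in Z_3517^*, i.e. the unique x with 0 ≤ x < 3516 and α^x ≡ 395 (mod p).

Baby-step giant-step with m = ceil(sqrt(3516)) = 60.
Baby table (2540^j mod 3517 for j=0..59):
  0:1  1:2540  2:1422  3:3438  4:3326  5:206  6:2724  7:1021
  8:1311  9:2858  10:232  11:1941  12:2823  13:2774  14:1409  15:2071
  16:2425  17:1233  18:1690  19:1860  20:1069  21:136  22:774  23:3474
  24:3324  25:2160  26:3397  27:1179  28:1693  29:2446  30:1818  31:3416
  32:201  33:575  34:945  35:1706  36:296  37:2719  38:2389  39:1235
  40:3253  41:1187  42:911  43:3271  44:1186  45:1888  46:1849  47:1265
  48:2079  49:1643  50:2058  51:1058  52:332  53:2717  54:826  55:1908
  56:3411  57:1569  58:499  59:1340
Giant step factor: 2540^(-60) ≡ 1664 (mod 3517).
Scan 395·1664^i mod 3517 for i = 0, 1, …:
  i=0: 395   i=1: 3118   i=2: 777   i=3: 2189
  i=4: 2401   i=5: 3469   i=6: 1019   i=7: 422
  i=8: 2325   i=9: 100   i=10: 1101   i=11: 3224
  i=12: 1311
Match at i=12, j=8: x = 12·60 + 8 = 728.

728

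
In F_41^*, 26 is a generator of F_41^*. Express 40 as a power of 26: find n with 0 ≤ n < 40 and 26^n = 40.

20

Successive powers of 26 modulo 41:
  26^0=1  26^1=26  26^2=20  26^3=28  26^4=31  26^5=27
  26^6=5  26^7=7  26^8=18  26^9=17  26^10=32  26^11=12
  26^12=25  26^13=35  26^14=8  26^15=3  26^16=37  26^17=19
  26^18=2  26^19=11  26^20=40
So 26^20 ≡ 40 (mod 41), giving n = 20.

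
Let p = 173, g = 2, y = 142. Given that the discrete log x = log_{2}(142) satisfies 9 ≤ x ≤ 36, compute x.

16

Compute 2^9 mod 173 = 166, then multiply by 2 repeatedly:
  2^9=166  2^10=159  2^11=145  2^12=117  2^13=61
  2^14=122  2^15=71  2^16=142
Found 142 at exponent 16.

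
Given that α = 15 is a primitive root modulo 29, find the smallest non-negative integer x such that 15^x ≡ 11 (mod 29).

3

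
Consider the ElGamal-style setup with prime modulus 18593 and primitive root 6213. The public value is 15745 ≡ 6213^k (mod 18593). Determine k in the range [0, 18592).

Baby-step giant-step with m = ceil(sqrt(18592)) = 137.
Baby table (6213^j mod 18593 for j=0..136):
  0:1  1:6213  2:2301  3:16689  4:14189  5:6844  6:18174  7:18366
  8:2717  9:16870  10:4569  11:14279  12:8224  13:2148  14:14343  15:15403
  16:668  17:4045  18:12442  19:11045  20:14415  21:16507  22:17596  23:15701
  24:11435  25:1802  26:2840  27:163  28:8697  29:3203  30:5729  31:7275
  32:18585  33:6075  34:185  35:15232  36:16639  37:1027  38:3352  39:1816
  40:15450  41:13784  42:634  43:15919  44:8580  45:1409  46:15407  47:6927
  48:13249  49:4826  50:12022  51:4605  52:14831  53:16688  54:7976  55:4543
  56:1485  57:4177  58:14466  59:17289  60:4796  61:11562  62:9947  63:16172
  64:64  65:7179  66:17113  67:8295  68:15632  69:10377  70:10370  71:4065
  72:6551  73:1286  74:13521  75:2799  76:5732  77:7321  78:6895  79:363
  80:5566  81:17171  82:15382  83:346  84:11503  85:15240  86:10564  87:842
  88:6713  89:3770  90:14423  91:10432  92:17411  93:469  94:13389  95:775
  96:18081  97:16940  98:11840  99:8012  100:5095  101:9949  102:10005  103:4666
  104:3371  105:8305  106:3390  107:14794  108:9923  109:15804  110:619  111:15689
  112:11251  113:11376  114:7095  115:15825  116:941  117:8231  118:8453  119:11857
  120:2075  121:7026  122:14767  123:9509  124:9456  125:14841  126:4446  127:12393
  128:4096  129:13224  130:16838  131:10276  132:15019  133:13373  134:12925  135:18451
  136:10218
Giant step factor: 6213^(-137) ≡ 7583 (mod 18593).
Scan 15745·7583^i mod 18593 for i = 0, 1, …:
  i=0: 15745   i=1: 8682   i=2: 16386   i=3: 16612
  i=4: 1221   i=5: 18122   i=6: 16856   i=7: 10766
  i=8: 15308   i=9: 4465     …   i=58: 7829
  i=59: 18451
Match at i=59, j=135: k = 59·137 + 135 = 8218.

8218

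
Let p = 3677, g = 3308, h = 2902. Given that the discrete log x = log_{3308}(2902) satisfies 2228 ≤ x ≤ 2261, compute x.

Compute 3308^2228 mod 3677 = 308, then multiply by 3308 repeatedly:
  3308^2228=308  3308^2229=335  3308^2230=1403  3308^2231=750  3308^2232=2702
  3308^2233=3106  3308^2234=1110  3308^2235=2234  3308^2236=2979  3308^2237=172
  3308^2238=2718  3308^2239=879  3308^2240=2902
Found 2902 at exponent 2240.

2240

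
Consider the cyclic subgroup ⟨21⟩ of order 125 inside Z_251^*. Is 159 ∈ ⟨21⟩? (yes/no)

159 ∈ ⟨21⟩ iff 159^125 ≡ 1 (mod 251), since |⟨21⟩| = 125.
159^125 mod 251 = 250.
Since 250 ≠ 1, 159 does not lie in the subgroup.

no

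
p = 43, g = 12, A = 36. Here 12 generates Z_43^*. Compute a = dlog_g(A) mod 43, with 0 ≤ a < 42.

14

Baby-step giant-step with m = ceil(sqrt(42)) = 7.
Baby table (12^j mod 43 for j=0..6):
  0:1  1:12  2:15  3:8  4:10  5:34  6:21
Giant step factor: 12^(-7) ≡ 7 (mod 43).
Scan 36·7^i mod 43 for i = 0, 1, …:
  i=0: 36   i=1: 37   i=2: 1
Match at i=2, j=0: a = 2·7 + 0 = 14.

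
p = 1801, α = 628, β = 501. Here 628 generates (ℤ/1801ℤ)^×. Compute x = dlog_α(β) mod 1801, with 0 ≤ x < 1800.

589

Baby-step giant-step with m = ceil(sqrt(1800)) = 43.
Baby table (628^j mod 1801 for j=0..42):
  0:1  1:628  2:1766  3:1433  4:1225  5:273  6:349  7:1251
  8:392  9:1240  10:688  11:1625  12:1134  13:757  14:1733  15:520
  16:579  17:1611  18:1347  19:1247  20:1482  21:1380  22:359  23:327
  24:42  25:1162  26:331  27:753  28:1022  29:660  30:250  31:313
  32:255  33:1652  34:80  35:1613  36:802  37:1177  38:746  39:228
  40:905  41:1025  42:743
Giant step factor: 628^(-43) ≡ 236 (mod 1801).
Scan 501·236^i mod 1801 for i = 0, 1, …:
  i=0: 501   i=1: 1171   i=2: 803   i=3: 403
  i=4: 1456   i=5: 1426   i=6: 1550   i=7: 197
  i=8: 1467   i=9: 420   i=10: 65   i=11: 932
  i=12: 230   i=13: 250
Match at i=13, j=30: x = 13·43 + 30 = 589.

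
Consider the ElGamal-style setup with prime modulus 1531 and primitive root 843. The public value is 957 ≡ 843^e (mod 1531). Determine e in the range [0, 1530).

Baby-step giant-step with m = ceil(sqrt(1530)) = 40.
Baby table (843^j mod 1531 for j=0..39):
  0:1  1:843  2:265  3:1400  4:1330  5:498  6:320  7:304
  8:595  9:948  10:1513  11:136  12:1354  13:827  14:556  15:222
  16:364  17:652  18:7  19:1308  20:324  21:614  22:124  23:424
  24:709  25:597  26:1103  27:512  28:1405  29:952  30:292  31:1196
  32:830  33:23  34:1017  35:1502  36:49  37:1501  38:737  39:1236
Giant step factor: 843^(-40) ≡ 1180 (mod 1531).
Scan 957·1180^i mod 1531 for i = 0, 1, …:
  i=0: 957   i=1: 913   i=2: 1047   i=3: 1474
  i=4: 104   i=5: 240   i=6: 1496   i=7: 37
  i=8: 792   i=9: 650   i=10: 1500   i=11: 164
  i=12: 614
Match at i=12, j=21: e = 12·40 + 21 = 501.

501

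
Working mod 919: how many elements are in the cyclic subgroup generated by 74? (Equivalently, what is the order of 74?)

The order of 74 must divide p − 1 = 918 = 2 · 3^3 · 17.
Divisors: 1, 2, 3, 6, 9, 17, 18, 27, 34, 51, 54, 102, 153, 306, 459, 918.
Check each in increasing order: 74^1 ≡ 74;  74^2 ≡ 881;  74^3 ≡ 864;  74^6 ≡ 268;  74^9 ≡ 883;  74^17 ≡ 862;  74^18 ≡ 377;  74^27 ≡ 213;  74^34 ≡ 492;  74^51 ≡ 445;  74^54 ≡ 338;  74^102 ≡ 440;  74^153 ≡ 53;  74^306 ≡ 52;  74^459 ≡ 918;  74^918 ≡ 1.
Smallest exponent giving 1 is 918.

918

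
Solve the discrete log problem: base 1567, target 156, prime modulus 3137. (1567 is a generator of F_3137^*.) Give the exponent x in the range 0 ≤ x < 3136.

2305

Baby-step giant-step with m = ceil(sqrt(3136)) = 56.
Baby table (1567^j mod 3137 for j=0..55):
  0:1  1:1567  2:2355  3:1173  4:2946  5:1855  6:1923  7:1821
  8:1974  9:176  10:2873  11:396  12:2543  13:891  14:232  15:2789
  16:522  17:2354  18:2743  19:591  20:682  21:2114  22:3103  23:51
  24:1492  25:899  26:220  27:2807  28:495  29:826  30:1898  31:290
  32:2702  33:2221  34:1374  35:1076  36:1523  37:2421  38:1074  39:1526
  40:848  41:1865  42:1908  43:275  44:1156  45:1403  46:2601  47:804
  48:1931  49:1809  50:1992  51:149  52:1345  53:2688  54:2242  55:2911
Giant step factor: 1567^(-56) ≡ 620 (mod 3137).
Scan 156·620^i mod 3137 for i = 0, 1, …:
  i=0: 156   i=1: 2610   i=2: 2645   i=3: 2386
  i=4: 1793   i=5: 1162   i=6: 2067   i=7: 1644
  i=8: 2892   i=9: 1813     …   i=40: 61
  i=41: 176
Match at i=41, j=9: x = 41·56 + 9 = 2305.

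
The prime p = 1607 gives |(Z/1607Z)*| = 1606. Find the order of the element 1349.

The order of 1349 must divide p − 1 = 1606 = 2 · 11 · 73.
Divisors: 1, 2, 11, 22, 73, 146, 803, 1606.
Check each in increasing order: 1349^1 ≡ 1349;  1349^2 ≡ 677;  1349^11 ≡ 225;  1349^22 ≡ 808;  1349^73 ≡ 1082;  1349^146 ≡ 828;  1349^803 ≡ 1.
Smallest exponent giving 1 is 803.

803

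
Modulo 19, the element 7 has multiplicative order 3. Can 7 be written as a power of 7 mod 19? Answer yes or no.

yes

7 ∈ ⟨7⟩ iff 7^3 ≡ 1 (mod 19), since |⟨7⟩| = 3.
7^3 mod 19 = 1.
Since 1 = 1, 7 lies in the subgroup.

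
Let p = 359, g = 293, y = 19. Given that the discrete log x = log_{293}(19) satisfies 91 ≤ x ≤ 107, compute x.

Compute 293^91 mod 359 = 53, then multiply by 293 repeatedly:
  293^91=53  293^92=92  293^93=31  293^94=108  293^95=52
  293^96=158  293^97=342  293^98=45  293^99=261  293^100=6
  293^101=322  293^102=288  293^103=19
Found 19 at exponent 103.

103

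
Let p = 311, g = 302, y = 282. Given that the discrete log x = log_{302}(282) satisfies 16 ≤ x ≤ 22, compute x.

Compute 302^16 mod 311 = 156, then multiply by 302 repeatedly:
  302^16=156  302^17=151  302^18=196  302^19=102  302^20=15
  302^21=176  302^22=282
Found 282 at exponent 22.

22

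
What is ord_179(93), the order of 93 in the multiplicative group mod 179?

89

The order of 93 must divide p − 1 = 178 = 2 · 89.
Divisors: 1, 2, 89, 178.
Check each in increasing order: 93^1 ≡ 93;  93^2 ≡ 57;  93^89 ≡ 1.
Smallest exponent giving 1 is 89.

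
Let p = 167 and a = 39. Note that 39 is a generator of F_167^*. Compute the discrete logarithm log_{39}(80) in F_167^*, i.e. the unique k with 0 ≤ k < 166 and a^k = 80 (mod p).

Baby-step giant-step with m = ceil(sqrt(166)) = 13.
Baby table (39^j mod 167 for j=0..12):
  0:1  1:39  2:18  3:34  4:157  5:111  6:154  7:161
  8:100  9:59  10:130  11:60  12:2
Giant step factor: 39^(-13) ≡ 15 (mod 167).
Scan 80·15^i mod 167 for i = 0, 1, …:
  i=0: 80   i=1: 31   i=2: 131   i=3: 128
  i=4: 83   i=5: 76   i=6: 138   i=7: 66
  i=8: 155   i=9: 154
Match at i=9, j=6: k = 9·13 + 6 = 123.

123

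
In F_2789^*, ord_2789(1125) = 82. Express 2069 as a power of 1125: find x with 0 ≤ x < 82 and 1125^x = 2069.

66

Baby-step giant-step with m = ceil(sqrt(82)) = 10.
Baby table (1125^j mod 2789 for j=0..9):
  0:1  1:1125  2:2208  3:1790  4:92  5:307  6:2328  7:129
  8:97  9:354
Giant step factor: 1125^(-10) ≡ 29 (mod 2789).
Scan 2069·29^i mod 2789 for i = 0, 1, …:
  i=0: 2069   i=1: 1432   i=2: 2482   i=3: 2253
  i=4: 1190   i=5: 1042   i=6: 2328
Match at i=6, j=6: x = 6·10 + 6 = 66.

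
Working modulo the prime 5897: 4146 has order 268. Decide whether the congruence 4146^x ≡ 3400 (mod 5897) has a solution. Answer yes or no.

3400 ∈ ⟨4146⟩ iff 3400^268 ≡ 1 (mod 5897), since |⟨4146⟩| = 268.
3400^268 mod 5897 = 1.
Since 1 = 1, 3400 lies in the subgroup.

yes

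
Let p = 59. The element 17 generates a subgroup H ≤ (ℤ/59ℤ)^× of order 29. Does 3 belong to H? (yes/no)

3 ∈ ⟨17⟩ iff 3^29 ≡ 1 (mod 59), since |⟨17⟩| = 29.
3^29 mod 59 = 1.
Since 1 = 1, 3 lies in the subgroup.

yes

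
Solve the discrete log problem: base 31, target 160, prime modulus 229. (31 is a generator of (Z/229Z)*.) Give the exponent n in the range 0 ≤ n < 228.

Successive powers of 31 modulo 229:
  31^0=1  31^1=31  31^2=45  31^3=21  31^4=193  31^5=29
  31^6=212  31^7=160
So 31^7 ≡ 160 (mod 229), giving n = 7.

7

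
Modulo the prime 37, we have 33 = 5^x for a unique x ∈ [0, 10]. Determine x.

4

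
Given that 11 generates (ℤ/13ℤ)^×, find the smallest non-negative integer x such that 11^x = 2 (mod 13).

7

Successive powers of 11 modulo 13:
  11^0=1  11^1=11  11^2=4  11^3=5  11^4=3  11^5=7
  11^6=12  11^7=2
So 11^7 ≡ 2 (mod 13), giving x = 7.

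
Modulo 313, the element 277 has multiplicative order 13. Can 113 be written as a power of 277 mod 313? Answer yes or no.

yes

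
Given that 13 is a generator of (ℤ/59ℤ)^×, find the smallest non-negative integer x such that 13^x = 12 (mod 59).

Baby-step giant-step with m = ceil(sqrt(58)) = 8.
Baby table (13^j mod 59 for j=0..7):
  0:1  1:13  2:51  3:14  4:5  5:6  6:19  7:11
Giant step factor: 13^(-8) ≡ 26 (mod 59).
Scan 12·26^i mod 59 for i = 0, 1, …:
  i=0: 12   i=1: 17   i=2: 29   i=3: 46
  i=4: 16   i=5: 3   i=6: 19
Match at i=6, j=6: x = 6·8 + 6 = 54.

54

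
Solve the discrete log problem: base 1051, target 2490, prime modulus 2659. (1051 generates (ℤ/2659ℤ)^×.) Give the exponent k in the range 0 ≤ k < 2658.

447

Baby-step giant-step with m = ceil(sqrt(2658)) = 52.
Baby table (1051^j mod 2659 for j=0..51):
  0:1  1:1051  2:1116  3:297  4:1044  5:1736  6:462  7:1624
  8:2405  9:1605  10:1049  11:1673  12:724  13:450  14:2307  15:2308
  16:700  17:1816  18:2113  19:498  20:2234  21:37  22:1661  23:1407
  24:353  25:1402  26:416  27:1140  28:1590  29:1238  30:887  31:1587
  32:744  33:198  34:696  35:271  36:308  37:1969  38:717  39:1070
  40:2472  41:229  42:1369  43:300  44:1538  45:2425  46:1353  47:2097
  48:2295  49:332  50:603  51:911
Giant step factor: 1051^(-52) ≡ 758 (mod 2659).
Scan 2490·758^i mod 2659 for i = 0, 1, …:
  i=0: 2490   i=1: 2189   i=2: 46   i=3: 301
  i=4: 2143   i=5: 2404   i=6: 817   i=7: 2398
  i=8: 1587
Match at i=8, j=31: k = 8·52 + 31 = 447.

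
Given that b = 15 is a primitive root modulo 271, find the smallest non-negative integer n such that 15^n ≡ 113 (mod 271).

245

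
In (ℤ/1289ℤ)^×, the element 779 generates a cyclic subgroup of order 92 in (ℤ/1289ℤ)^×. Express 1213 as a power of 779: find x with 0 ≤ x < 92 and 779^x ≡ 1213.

Baby-step giant-step with m = ceil(sqrt(92)) = 10.
Baby table (779^j mod 1289 for j=0..9):
  0:1  1:779  2:1011  3:1279  4:1233  5:202  6:100  7:560
  8:558  9:289
Giant step factor: 779^(-10) ≡ 1199 (mod 1289).
Scan 1213·1199^i mod 1289 for i = 0, 1, …:
  i=0: 1213   i=1: 395   i=2: 542   i=3: 202
Match at i=3, j=5: x = 3·10 + 5 = 35.

35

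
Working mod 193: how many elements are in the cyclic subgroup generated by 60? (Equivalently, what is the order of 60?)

64

The order of 60 must divide p − 1 = 192 = 2^6 · 3.
Divisors: 1, 2, 3, 4, 6, 8, 12, 16, 24, 32, 48, 64, 96, 192.
Check each in increasing order: 60^1 ≡ 60;  60^2 ≡ 126;  60^3 ≡ 33;  60^4 ≡ 50;  60^6 ≡ 124;  60^8 ≡ 184;  60^12 ≡ 129;  60^16 ≡ 81;  60^24 ≡ 43;  60^32 ≡ 192;  60^48 ≡ 112;  60^64 ≡ 1.
Smallest exponent giving 1 is 64.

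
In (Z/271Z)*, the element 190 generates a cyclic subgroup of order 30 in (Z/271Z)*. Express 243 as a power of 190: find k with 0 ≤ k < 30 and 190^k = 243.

5

Successive powers of 190 modulo 271:
  190^0=1  190^1=190  190^2=57  190^3=261  190^4=268  190^5=243
So 190^5 ≡ 243 (mod 271), giving k = 5.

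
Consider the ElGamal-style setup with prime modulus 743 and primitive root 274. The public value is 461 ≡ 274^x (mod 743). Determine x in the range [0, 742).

241

Baby-step giant-step with m = ceil(sqrt(742)) = 28.
Baby table (274^j mod 743 for j=0..27):
  0:1  1:274  2:33  3:126  4:346  5:443  6:273  7:502
  8:93  9:220  10:97  11:573  12:229  13:334  14:127  15:620
  16:476  17:399  18:105  19:536  20:493  21:599  22:666  23:449
  24:431  25:700  26:106  27:67
Giant step factor: 274^(-28) ≡ 315 (mod 743).
Scan 461·315^i mod 743 for i = 0, 1, …:
  i=0: 461   i=1: 330   i=2: 673   i=3: 240
  i=4: 557   i=5: 107   i=6: 270   i=7: 348
  i=8: 399
Match at i=8, j=17: x = 8·28 + 17 = 241.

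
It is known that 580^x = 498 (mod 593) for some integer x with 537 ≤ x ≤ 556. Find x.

545

Compute 580^537 mod 593 = 354, then multiply by 580 repeatedly:
  580^537=354  580^538=142  580^539=526  580^540=278  580^541=537
  580^542=135  580^543=24  580^544=281  580^545=498
Found 498 at exponent 545.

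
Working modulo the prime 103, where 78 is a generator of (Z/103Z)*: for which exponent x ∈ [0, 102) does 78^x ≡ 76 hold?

84

Baby-step giant-step with m = ceil(sqrt(102)) = 11.
Baby table (78^j mod 103 for j=0..10):
  0:1  1:78  2:7  3:31  4:49  5:11  6:34  7:77
  8:32  9:24  10:18
Giant step factor: 78^(-11) ≡ 84 (mod 103).
Scan 76·84^i mod 103 for i = 0, 1, …:
  i=0: 76   i=1: 101   i=2: 38   i=3: 102
  i=4: 19   i=5: 51   i=6: 61   i=7: 77
Match at i=7, j=7: x = 7·11 + 7 = 84.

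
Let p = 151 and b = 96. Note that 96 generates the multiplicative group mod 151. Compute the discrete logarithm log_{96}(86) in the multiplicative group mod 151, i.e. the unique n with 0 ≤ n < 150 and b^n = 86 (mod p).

138

Baby-step giant-step with m = ceil(sqrt(150)) = 13.
Baby table (96^j mod 151 for j=0..12):
  0:1  1:96  2:5  3:27  4:25  5:135  6:125  7:71
  8:21  9:53  10:105  11:114  12:72
Giant step factor: 96^(-13) ≡ 111 (mod 151).
Scan 86·111^i mod 151 for i = 0, 1, …:
  i=0: 86   i=1: 33   i=2: 39   i=3: 101
  i=4: 37   i=5: 30   i=6: 8   i=7: 133
  i=8: 116   i=9: 41   i=10: 21
Match at i=10, j=8: n = 10·13 + 8 = 138.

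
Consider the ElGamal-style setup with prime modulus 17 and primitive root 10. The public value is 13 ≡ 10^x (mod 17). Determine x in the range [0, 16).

Successive powers of 10 modulo 17:
  10^0=1  10^1=10  10^2=15  10^3=14  10^4=4  10^5=6
  10^6=9  10^7=5  10^8=16  10^9=7  10^10=2  10^11=3
  10^12=13
So 10^12 ≡ 13 (mod 17), giving x = 12.

12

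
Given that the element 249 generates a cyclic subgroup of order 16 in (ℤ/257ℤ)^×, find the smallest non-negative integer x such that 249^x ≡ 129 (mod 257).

Successive powers of 249 modulo 257:
  249^0=1  249^1=249  249^2=64  249^3=2  249^4=241  249^5=128
  249^6=4  249^7=225  249^8=256  249^9=8  249^10=193  249^11=255
  249^12=16  249^13=129
So 249^13 ≡ 129 (mod 257), giving x = 13.

13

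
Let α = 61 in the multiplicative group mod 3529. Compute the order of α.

28

The order of 61 must divide p − 1 = 3528 = 2^3 · 3^2 · 7^2.
Divisors: 1, 2, 3, 4, 6, 7, 8, 9, 12, 14, 18, 21, 24, 28, 36, 42, 49, 56, 63, 72, 84, 98, 126, 147, 168, 196, 252, 294, 392, 441, 504, 588, 882, 1176, 1764, 3528.
Check each in increasing order: 61^1 ≡ 61;  61^2 ≡ 192;  61^3 ≡ 1125;  61^4 ≡ 1574;  61^6 ≡ 2243;  61^7 ≡ 2721;  61^8 ≡ 118;  61^9 ≡ 140;  61^12 ≡ 2224;  61^14 ≡ 3528;  61^18 ≡ 1955;  61^21 ≡ 808;  61^24 ≡ 2047;  61^28 ≡ 1.
Smallest exponent giving 1 is 28.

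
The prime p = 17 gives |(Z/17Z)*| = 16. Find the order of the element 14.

16

The order of 14 must divide p − 1 = 16 = 2^4.
Divisors: 1, 2, 4, 8, 16.
Check each in increasing order: 14^1 ≡ 14;  14^2 ≡ 9;  14^4 ≡ 13;  14^8 ≡ 16;  14^16 ≡ 1.
Smallest exponent giving 1 is 16.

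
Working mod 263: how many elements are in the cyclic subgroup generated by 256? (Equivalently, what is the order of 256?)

131

The order of 256 must divide p − 1 = 262 = 2 · 131.
Divisors: 1, 2, 131, 262.
Check each in increasing order: 256^1 ≡ 256;  256^2 ≡ 49;  256^131 ≡ 1.
Smallest exponent giving 1 is 131.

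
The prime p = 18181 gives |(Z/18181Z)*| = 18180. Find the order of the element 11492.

909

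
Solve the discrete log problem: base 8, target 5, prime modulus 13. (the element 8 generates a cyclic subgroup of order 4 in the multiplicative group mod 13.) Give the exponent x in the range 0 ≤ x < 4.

Successive powers of 8 modulo 13:
  8^0=1  8^1=8  8^2=12  8^3=5
So 8^3 ≡ 5 (mod 13), giving x = 3.

3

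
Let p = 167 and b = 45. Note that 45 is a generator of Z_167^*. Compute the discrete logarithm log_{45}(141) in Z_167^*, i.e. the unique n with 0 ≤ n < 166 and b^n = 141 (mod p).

Baby-step giant-step with m = ceil(sqrt(166)) = 13.
Baby table (45^j mod 167 for j=0..12):
  0:1  1:45  2:21  3:110  4:107  5:139  6:76  7:80
  8:93  9:10  10:116  11:43  12:98
Giant step factor: 45^(-13) ≡ 140 (mod 167).
Scan 141·140^i mod 167 for i = 0, 1, …:
  i=0: 141   i=1: 34   i=2: 84   i=3: 70
  i=4: 114   i=5: 95   i=6: 107
Match at i=6, j=4: n = 6·13 + 4 = 82.

82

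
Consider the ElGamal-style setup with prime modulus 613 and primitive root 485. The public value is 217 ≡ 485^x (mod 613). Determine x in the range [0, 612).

Baby-step giant-step with m = ceil(sqrt(612)) = 25.
Baby table (485^j mod 613 for j=0..24):
  0:1  1:485  2:446  3:534  4:304  5:320  6:111  7:504
  8:466  9:426  10:29  11:579  12:61  13:161  14:234  15:85
  16:154  17:517  18:28  19:94  20:228  21:240  22:543  23:378
  24:43
Giant step factor: 485^(-25) ≡ 283 (mod 613).
Scan 217·283^i mod 613 for i = 0, 1, …:
  i=0: 217   i=1: 111
Match at i=1, j=6: x = 1·25 + 6 = 31.

31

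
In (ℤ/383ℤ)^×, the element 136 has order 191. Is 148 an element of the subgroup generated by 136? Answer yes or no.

148 ∈ ⟨136⟩ iff 148^191 ≡ 1 (mod 383), since |⟨136⟩| = 191.
148^191 mod 383 = 382.
Since 382 ≠ 1, 148 does not lie in the subgroup.

no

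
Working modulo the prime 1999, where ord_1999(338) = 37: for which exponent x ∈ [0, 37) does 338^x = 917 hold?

Successive powers of 338 modulo 1999:
  338^0=1  338^1=338  338^2=301  338^3=1788  338^4=646  338^5=457
  338^6=543  338^7=1625  338^8=1524  338^9=1369  338^10=953  338^11=275
  338^12=996  338^13=816  338^14=1945  338^15=1738  338^16=1737  338^17=1399
  338^18=1098  338^19=1309  338^20=663  338^21=206  338^22=1662  338^23=37
  338^24=512  338^25=1142  338^26=189  338^27=1913  338^28=917
So 338^28 ≡ 917 (mod 1999), giving x = 28.

28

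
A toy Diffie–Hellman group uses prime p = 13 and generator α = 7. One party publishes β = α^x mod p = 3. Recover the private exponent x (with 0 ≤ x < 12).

8

Successive powers of 7 modulo 13:
  7^0=1  7^1=7  7^2=10  7^3=5  7^4=9  7^5=11
  7^6=12  7^7=6  7^8=3
So 7^8 ≡ 3 (mod 13), giving x = 8.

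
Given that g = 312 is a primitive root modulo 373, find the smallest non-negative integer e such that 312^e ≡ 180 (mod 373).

329

Baby-step giant-step with m = ceil(sqrt(372)) = 20.
Baby table (312^j mod 373 for j=0..19):
  0:1  1:312  2:364  3:176  4:81  5:281  6:17  7:82
  8:220  9:8  10:258  11:301  12:289  13:275  14:10  15:136
  16:283  17:268  18:64  19:199
Giant step factor: 312^(-20) ≡ 226 (mod 373).
Scan 180·226^i mod 373 for i = 0, 1, …:
  i=0: 180   i=1: 23   i=2: 349   i=3: 171
  i=4: 227   i=5: 201   i=6: 293   i=7: 197
  i=8: 135   i=9: 297     …   i=15: 241
  i=16: 8
Match at i=16, j=9: e = 16·20 + 9 = 329.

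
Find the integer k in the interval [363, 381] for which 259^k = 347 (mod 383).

Compute 259^363 mod 383 = 106, then multiply by 259 repeatedly:
  259^363=106  259^364=261  259^365=191  259^366=62  259^367=355
  259^368=25  259^369=347
Found 347 at exponent 369.

369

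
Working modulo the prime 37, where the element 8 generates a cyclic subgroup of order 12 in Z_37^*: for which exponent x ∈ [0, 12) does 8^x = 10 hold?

8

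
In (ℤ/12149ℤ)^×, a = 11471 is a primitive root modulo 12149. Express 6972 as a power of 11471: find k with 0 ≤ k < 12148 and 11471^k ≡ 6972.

4471

Baby-step giant-step with m = ceil(sqrt(12148)) = 111.
Baby table (11471^j mod 12149 for j=0..110):
  0:1  1:11471  2:10171  3:4694  4:506  5:9253  6:7499  7:6109
  8:907  9:4653  10:4006  11:5308  12:9429  13:9661  14:10302  15:919
  16:8666  17:4568  18:891  19:3352  20:11356  21:3098  22:1333  23:7401
  24:11808  25:367  26:6303  27:3014  28:9689  29:3467  30:6280  31:6459
  32:6587  33:4846  34:6791  35:173  36:4196  37:10127  38:10228  39:2495
  40:9250  41:9533  42:12043  43:11123  44:3135  45:545  46:7109  47:3251
  48:6940  49:8492  50:1050  51:4891  52:579  53:8355  54:8893  55:8599
  56:1398  57:11927  58:4728  59:1752  60:2746  61:9158  62:11164  63:11784
  64:4490  65:5179  66:11848  67:9694  68:77  69:8539  70:5631  71:9117
  72:2515  73:7839  74:6420  75:8731  76:9094  77:5960  78:4737  79:7799
  80:9242  81:2808  82:3569  83:10018  84:11236  85:11564  86:7862  87:2975
  88:11833  89:7715  90:5449  91:11023  92:10190  93:3961  94:11520  95:1247
  96:4964  97:11830  98:9749  99:11383  100:9090  101:8672  102:500  103:1172
  104:7218  105:2243  106:10020  107:9880  108:7608  109:5101  110:3987
Giant step factor: 11471^(-111) ≡ 11061 (mod 12149).
Scan 6972·11061^i mod 12149 for i = 0, 1, …:
  i=0: 6972   i=1: 7589   i=2: 4488   i=3: 954
  i=4: 6862   i=5: 5779   i=6: 5630   i=7: 9805
  i=8: 11131   i=9: 2025     …   i=39: 8380
  i=40: 6459
Match at i=40, j=31: k = 40·111 + 31 = 4471.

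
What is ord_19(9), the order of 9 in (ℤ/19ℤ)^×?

9

The order of 9 must divide p − 1 = 18 = 2 · 3^2.
Divisors: 1, 2, 3, 6, 9, 18.
Check each in increasing order: 9^1 ≡ 9;  9^2 ≡ 5;  9^3 ≡ 7;  9^6 ≡ 11;  9^9 ≡ 1.
Smallest exponent giving 1 is 9.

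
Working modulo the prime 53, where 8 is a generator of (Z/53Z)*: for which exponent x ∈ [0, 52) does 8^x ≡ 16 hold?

36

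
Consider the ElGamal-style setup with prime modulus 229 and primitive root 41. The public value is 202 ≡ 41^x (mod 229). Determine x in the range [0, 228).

198

Baby-step giant-step with m = ceil(sqrt(228)) = 16.
Baby table (41^j mod 229 for j=0..15):
  0:1  1:41  2:78  3:221  4:130  5:63  6:64  7:105
  8:183  9:175  10:76  11:139  12:203  13:79  14:33  15:208
Giant step factor: 41^(-16) ≡ 25 (mod 229).
Scan 202·25^i mod 229 for i = 0, 1, …:
  i=0: 202   i=1: 12   i=2: 71   i=3: 172
  i=4: 178   i=5: 99   i=6: 185   i=7: 45
  i=8: 209   i=9: 187   i=10: 95   i=11: 85
  i=12: 64
Match at i=12, j=6: x = 12·16 + 6 = 198.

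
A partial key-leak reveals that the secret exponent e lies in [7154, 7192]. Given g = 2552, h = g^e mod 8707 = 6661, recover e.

7161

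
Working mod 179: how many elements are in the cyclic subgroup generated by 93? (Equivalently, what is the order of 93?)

The order of 93 must divide p − 1 = 178 = 2 · 89.
Divisors: 1, 2, 89, 178.
Check each in increasing order: 93^1 ≡ 93;  93^2 ≡ 57;  93^89 ≡ 1.
Smallest exponent giving 1 is 89.

89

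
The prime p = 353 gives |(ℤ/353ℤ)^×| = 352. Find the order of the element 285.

88

The order of 285 must divide p − 1 = 352 = 2^5 · 11.
Divisors: 1, 2, 4, 8, 11, 16, 22, 32, 44, 88, 176, 352.
Check each in increasing order: 285^1 ≡ 285;  285^2 ≡ 35;  285^4 ≡ 166;  285^8 ≡ 22;  285^11 ≡ 237;  285^16 ≡ 131;  285^22 ≡ 42;  285^32 ≡ 217;  285^44 ≡ 352;  285^88 ≡ 1.
Smallest exponent giving 1 is 88.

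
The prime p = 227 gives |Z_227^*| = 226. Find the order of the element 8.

226

The order of 8 must divide p − 1 = 226 = 2 · 113.
Divisors: 1, 2, 113, 226.
Check each in increasing order: 8^1 ≡ 8;  8^2 ≡ 64;  8^113 ≡ 226;  8^226 ≡ 1.
Smallest exponent giving 1 is 226.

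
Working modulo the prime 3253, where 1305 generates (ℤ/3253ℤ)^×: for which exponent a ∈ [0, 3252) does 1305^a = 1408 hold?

922

Baby-step giant-step with m = ceil(sqrt(3252)) = 58.
Baby table (1305^j mod 3253 for j=0..57):
  0:1  1:1305  2:1706  3:1278  4:2254  5:758  6:278  7:1707
  8:2583  9:707  10:2036  11:2532  12:2465  13:2861  14:2414  15:1366
  16:3239  17:1248  18:2140  19:1626  20:974  21:2400  22:2614  23:2126
  24:2874  25:3114  26:773  27:335  28:1273  29:2235  30:1987  31:394
  32:196  33:2046  34:2570  35:7  36:2629  37:2183  38:2440  39:2766
  40:2053  41:1946  42:2190  43:1816  44:1696  45:1240  46:1459  47:990
  48:509  49:633  50:3056  51:3155  52:2230  53:1968  54:1623  55:312
  56:535  57:2033
Giant step factor: 1305^(-58) ≡ 1710 (mod 3253).
Scan 1408·1710^i mod 3253 for i = 0, 1, …:
  i=0: 1408   i=1: 460   i=2: 2627   i=3: 3030
  i=4: 2524   i=5: 2562   i=6: 2482   i=7: 2308
  i=8: 791   i=9: 2615     …   i=14: 3007
  i=15: 2230
Match at i=15, j=52: a = 15·58 + 52 = 922.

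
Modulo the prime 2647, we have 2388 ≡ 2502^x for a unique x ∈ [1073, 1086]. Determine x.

Compute 2502^1073 mod 2647 = 2228, then multiply by 2502 repeatedly:
  2502^1073=2228  2502^1074=2521  2502^1075=2388
Found 2388 at exponent 1075.

1075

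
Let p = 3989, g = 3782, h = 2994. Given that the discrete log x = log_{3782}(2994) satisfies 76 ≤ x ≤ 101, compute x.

Compute 3782^76 mod 3989 = 2655, then multiply by 3782 repeatedly:
  3782^76=2655  3782^77=897  3782^78=1804  3782^79=1538  3782^80=754
  3782^81=3482  3782^82=1235  3782^83=3640  3782^84=441  3782^85=460
  3782^86=516  3782^87=891  3782^88=3046  3782^89=3729  3782^90=1963
  3782^91=537  3782^92=533  3782^93=1361  3782^94=1492  3782^95=2298
  3782^96=2994
Found 2994 at exponent 96.

96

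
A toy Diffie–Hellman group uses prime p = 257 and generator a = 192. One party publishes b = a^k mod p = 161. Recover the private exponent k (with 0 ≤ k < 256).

81

Baby-step giant-step with m = ceil(sqrt(256)) = 16.
Baby table (192^j mod 257 for j=0..15):
  0:1  1:192  2:113  3:108  4:176  5:125  6:99  7:247
  8:136  9:155  10:205  11:39  12:35  13:38  14:100  15:182
Giant step factor: 192^(-16) ≡ 32 (mod 257).
Scan 161·32^i mod 257 for i = 0, 1, …:
  i=0: 161   i=1: 12   i=2: 127   i=3: 209
  i=4: 6   i=5: 192
Match at i=5, j=1: k = 5·16 + 1 = 81.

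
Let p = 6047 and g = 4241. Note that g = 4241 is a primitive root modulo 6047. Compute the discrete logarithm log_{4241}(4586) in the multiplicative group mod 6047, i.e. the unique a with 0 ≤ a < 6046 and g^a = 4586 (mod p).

4365

Baby-step giant-step with m = ceil(sqrt(6046)) = 78.
Baby table (4241^j mod 6047 for j=0..77):
  0:1  1:4241  2:2303  3:1118  4:590  5:4779  6:4242  7:497
  8:3421  9:1708  10:5369  11:2974  12:4739  13:3918  14:5129  15:1030
  16:2296  17:1666  18:2610  19:3000  20:112  21:3326  22:3962  23:4276
  24:5610  25:3112  26:3438  27:1241  28:2191  29:3839  30:2675  31:503
  32:4679  33:3432  34:6030  35:467  36:3178  37:5182  38:2064  39:3415
  40:450  41:3645  42:2313  43:1199  44:5479  45:3865  46:4095  47:5958
  48:3512  49:631  50:3297  51:1913  52:4006  53:3423  54:4143  55:3928
  56:5210  57:5919  58:1382  59:1519  60:2024  61:3091  62:5082  63:1254
  64:2901  65:3543  66:5115  67:2126  68:289  69:4155  70:397  71:2611
  72:1194  73:2415  74:4444  75:4552  76:3008  77:3805
Giant step factor: 4241^(-78) ≡ 5732 (mod 6047).
Scan 4586·5732^i mod 6047 for i = 0, 1, …:
  i=0: 4586   i=1: 643   i=2: 3053   i=3: 5825
  i=4: 3413   i=5: 1271   i=6: 4784   i=7: 4790
  i=8: 2900   i=9: 5644     …   i=54: 4516
  i=55: 4552
Match at i=55, j=75: a = 55·78 + 75 = 4365.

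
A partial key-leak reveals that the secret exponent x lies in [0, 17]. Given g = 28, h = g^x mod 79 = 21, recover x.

Compute 28^0 mod 79 = 1, then multiply by 28 repeatedly:
  28^0=1  28^1=28  28^2=73  28^3=69  28^4=36
  28^5=60  28^6=21
Found 21 at exponent 6.

6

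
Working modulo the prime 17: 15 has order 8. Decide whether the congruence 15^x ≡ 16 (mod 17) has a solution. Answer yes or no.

16 ∈ ⟨15⟩ iff 16^8 ≡ 1 (mod 17), since |⟨15⟩| = 8.
16^8 mod 17 = 1.
Since 1 = 1, 16 lies in the subgroup.

yes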